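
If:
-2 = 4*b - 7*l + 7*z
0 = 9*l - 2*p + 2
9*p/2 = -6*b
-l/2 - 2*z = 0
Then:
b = -213/356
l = -4/89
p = 71/89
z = 1/89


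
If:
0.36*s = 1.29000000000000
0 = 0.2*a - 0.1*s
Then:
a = 1.79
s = 3.58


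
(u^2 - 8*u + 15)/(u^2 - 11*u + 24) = (u - 5)/(u - 8)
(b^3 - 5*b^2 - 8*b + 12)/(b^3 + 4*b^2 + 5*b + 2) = (b^2 - 7*b + 6)/(b^2 + 2*b + 1)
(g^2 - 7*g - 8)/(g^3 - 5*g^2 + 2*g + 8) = (g - 8)/(g^2 - 6*g + 8)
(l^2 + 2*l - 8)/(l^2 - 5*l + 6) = (l + 4)/(l - 3)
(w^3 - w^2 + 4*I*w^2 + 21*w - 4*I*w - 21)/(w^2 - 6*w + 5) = (w^2 + 4*I*w + 21)/(w - 5)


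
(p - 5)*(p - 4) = p^2 - 9*p + 20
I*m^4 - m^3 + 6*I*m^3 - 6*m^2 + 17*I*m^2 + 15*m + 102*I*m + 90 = (m + 6)*(m - 3*I)*(m + 5*I)*(I*m + 1)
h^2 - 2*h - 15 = (h - 5)*(h + 3)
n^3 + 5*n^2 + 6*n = n*(n + 2)*(n + 3)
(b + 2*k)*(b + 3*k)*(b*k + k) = b^3*k + 5*b^2*k^2 + b^2*k + 6*b*k^3 + 5*b*k^2 + 6*k^3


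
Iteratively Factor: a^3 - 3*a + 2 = (a - 1)*(a^2 + a - 2) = (a - 1)*(a + 2)*(a - 1)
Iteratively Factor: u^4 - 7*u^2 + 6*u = (u + 3)*(u^3 - 3*u^2 + 2*u) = (u - 1)*(u + 3)*(u^2 - 2*u) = (u - 2)*(u - 1)*(u + 3)*(u)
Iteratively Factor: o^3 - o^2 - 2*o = (o)*(o^2 - o - 2) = o*(o - 2)*(o + 1)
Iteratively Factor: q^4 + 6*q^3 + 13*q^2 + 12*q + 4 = (q + 2)*(q^3 + 4*q^2 + 5*q + 2) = (q + 1)*(q + 2)*(q^2 + 3*q + 2) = (q + 1)*(q + 2)^2*(q + 1)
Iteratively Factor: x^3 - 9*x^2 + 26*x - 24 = (x - 3)*(x^2 - 6*x + 8) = (x - 4)*(x - 3)*(x - 2)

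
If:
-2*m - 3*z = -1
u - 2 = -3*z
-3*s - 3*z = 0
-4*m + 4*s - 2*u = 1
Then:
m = -13/16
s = -7/8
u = -5/8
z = 7/8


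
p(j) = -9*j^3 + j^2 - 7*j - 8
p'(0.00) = -7.00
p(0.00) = -8.00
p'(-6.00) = -991.00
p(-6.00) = 2014.00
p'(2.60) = -184.32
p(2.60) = -177.62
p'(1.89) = -99.67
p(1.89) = -78.42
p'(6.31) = -1069.41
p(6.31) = -2273.51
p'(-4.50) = -562.75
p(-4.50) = 863.88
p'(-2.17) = -138.48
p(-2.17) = 103.86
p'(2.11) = -122.99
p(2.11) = -102.86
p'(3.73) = -375.19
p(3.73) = -487.25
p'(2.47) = -166.78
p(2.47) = -154.81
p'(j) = -27*j^2 + 2*j - 7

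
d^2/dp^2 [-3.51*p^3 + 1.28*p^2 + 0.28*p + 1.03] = 2.56 - 21.06*p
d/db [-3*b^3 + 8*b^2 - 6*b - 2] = -9*b^2 + 16*b - 6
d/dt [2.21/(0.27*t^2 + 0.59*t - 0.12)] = (-1.1934*t - 1.3039)/(0.27*t^2 + 0.59*t - 0.12)^2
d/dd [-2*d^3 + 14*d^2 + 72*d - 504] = -6*d^2 + 28*d + 72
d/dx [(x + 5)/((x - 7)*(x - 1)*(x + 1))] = 2*(-x^3 - 4*x^2 + 35*x + 6)/(x^6 - 14*x^5 + 47*x^4 + 28*x^3 - 97*x^2 - 14*x + 49)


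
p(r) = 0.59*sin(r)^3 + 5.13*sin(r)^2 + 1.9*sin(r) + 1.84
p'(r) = 1.77*sin(r)^2*cos(r) + 10.26*sin(r)*cos(r) + 1.9*cos(r)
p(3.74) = 2.29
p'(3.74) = 2.74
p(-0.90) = 3.22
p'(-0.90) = -3.14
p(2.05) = 7.98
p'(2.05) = -5.72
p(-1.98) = 3.96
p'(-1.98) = 2.40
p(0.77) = 5.85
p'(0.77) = 7.11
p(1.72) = 9.31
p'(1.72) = -2.05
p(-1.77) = 4.35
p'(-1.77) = 1.28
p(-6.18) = 2.09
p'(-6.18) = 2.96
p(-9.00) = 1.89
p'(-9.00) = 1.85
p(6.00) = 1.70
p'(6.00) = -0.80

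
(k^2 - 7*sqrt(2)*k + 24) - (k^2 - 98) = -7*sqrt(2)*k + 122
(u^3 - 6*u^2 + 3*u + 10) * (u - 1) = u^4 - 7*u^3 + 9*u^2 + 7*u - 10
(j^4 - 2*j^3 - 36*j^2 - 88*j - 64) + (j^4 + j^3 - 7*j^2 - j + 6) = 2*j^4 - j^3 - 43*j^2 - 89*j - 58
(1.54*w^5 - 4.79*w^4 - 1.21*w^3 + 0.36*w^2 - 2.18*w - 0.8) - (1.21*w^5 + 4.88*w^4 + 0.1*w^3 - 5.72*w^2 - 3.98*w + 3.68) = 0.33*w^5 - 9.67*w^4 - 1.31*w^3 + 6.08*w^2 + 1.8*w - 4.48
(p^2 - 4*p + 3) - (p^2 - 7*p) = 3*p + 3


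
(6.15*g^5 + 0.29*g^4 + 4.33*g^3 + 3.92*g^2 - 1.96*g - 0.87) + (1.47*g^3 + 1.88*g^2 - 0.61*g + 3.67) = 6.15*g^5 + 0.29*g^4 + 5.8*g^3 + 5.8*g^2 - 2.57*g + 2.8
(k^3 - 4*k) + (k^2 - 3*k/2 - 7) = k^3 + k^2 - 11*k/2 - 7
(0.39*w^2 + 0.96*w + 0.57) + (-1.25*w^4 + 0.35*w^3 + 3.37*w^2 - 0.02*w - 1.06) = -1.25*w^4 + 0.35*w^3 + 3.76*w^2 + 0.94*w - 0.49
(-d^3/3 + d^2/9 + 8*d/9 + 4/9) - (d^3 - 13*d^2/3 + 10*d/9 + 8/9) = -4*d^3/3 + 40*d^2/9 - 2*d/9 - 4/9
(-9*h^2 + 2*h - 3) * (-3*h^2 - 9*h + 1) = 27*h^4 + 75*h^3 - 18*h^2 + 29*h - 3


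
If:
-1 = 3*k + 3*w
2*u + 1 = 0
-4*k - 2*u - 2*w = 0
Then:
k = 5/6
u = -1/2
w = -7/6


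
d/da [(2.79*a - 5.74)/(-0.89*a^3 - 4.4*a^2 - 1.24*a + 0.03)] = (4.9662*a^3 - 3.0498*a^2 - 50.512*a - 7.0339)/(0.7921*a^6 + 7.832*a^5 + 21.5672*a^4 + 10.8586*a^3 + 1.2736*a^2 - 0.0744*a + 0.0009)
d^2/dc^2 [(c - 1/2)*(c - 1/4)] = 2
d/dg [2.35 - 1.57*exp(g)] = -1.57*exp(g)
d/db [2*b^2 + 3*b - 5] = 4*b + 3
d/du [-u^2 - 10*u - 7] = -2*u - 10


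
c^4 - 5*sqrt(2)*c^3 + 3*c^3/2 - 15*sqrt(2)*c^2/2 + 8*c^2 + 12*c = c*(c + 3/2)*(c - 4*sqrt(2))*(c - sqrt(2))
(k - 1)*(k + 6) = k^2 + 5*k - 6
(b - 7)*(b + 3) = b^2 - 4*b - 21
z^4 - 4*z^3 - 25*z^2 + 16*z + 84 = (z - 7)*(z - 2)*(z + 2)*(z + 3)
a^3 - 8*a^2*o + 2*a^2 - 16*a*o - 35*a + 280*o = (a - 5)*(a + 7)*(a - 8*o)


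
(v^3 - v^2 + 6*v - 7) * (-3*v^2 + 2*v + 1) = -3*v^5 + 5*v^4 - 19*v^3 + 32*v^2 - 8*v - 7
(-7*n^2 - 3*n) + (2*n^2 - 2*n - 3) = -5*n^2 - 5*n - 3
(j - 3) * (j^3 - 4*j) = j^4 - 3*j^3 - 4*j^2 + 12*j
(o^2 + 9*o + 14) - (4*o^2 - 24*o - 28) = -3*o^2 + 33*o + 42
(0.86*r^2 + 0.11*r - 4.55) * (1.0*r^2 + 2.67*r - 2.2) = 0.86*r^4 + 2.4062*r^3 - 6.1483*r^2 - 12.3905*r + 10.01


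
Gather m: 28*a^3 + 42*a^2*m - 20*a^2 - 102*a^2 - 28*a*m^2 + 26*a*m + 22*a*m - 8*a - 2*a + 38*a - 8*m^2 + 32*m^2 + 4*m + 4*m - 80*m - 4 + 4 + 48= 28*a^3 - 122*a^2 + 28*a + m^2*(24 - 28*a) + m*(42*a^2 + 48*a - 72) + 48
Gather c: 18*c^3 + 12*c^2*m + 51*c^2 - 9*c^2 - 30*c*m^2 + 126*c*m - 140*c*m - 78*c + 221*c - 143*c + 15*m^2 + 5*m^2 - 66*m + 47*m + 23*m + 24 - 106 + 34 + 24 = 18*c^3 + c^2*(12*m + 42) + c*(-30*m^2 - 14*m) + 20*m^2 + 4*m - 24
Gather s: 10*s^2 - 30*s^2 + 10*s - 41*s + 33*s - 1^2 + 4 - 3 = -20*s^2 + 2*s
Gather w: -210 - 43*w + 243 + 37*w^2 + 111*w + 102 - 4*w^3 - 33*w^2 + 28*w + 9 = -4*w^3 + 4*w^2 + 96*w + 144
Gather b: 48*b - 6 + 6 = 48*b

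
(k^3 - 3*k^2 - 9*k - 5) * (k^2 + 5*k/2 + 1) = k^5 - k^4/2 - 31*k^3/2 - 61*k^2/2 - 43*k/2 - 5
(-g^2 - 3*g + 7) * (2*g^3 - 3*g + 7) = -2*g^5 - 6*g^4 + 17*g^3 + 2*g^2 - 42*g + 49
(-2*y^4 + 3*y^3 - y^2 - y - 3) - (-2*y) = -2*y^4 + 3*y^3 - y^2 + y - 3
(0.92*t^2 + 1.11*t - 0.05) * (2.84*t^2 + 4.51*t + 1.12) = 2.6128*t^4 + 7.3016*t^3 + 5.8945*t^2 + 1.0177*t - 0.056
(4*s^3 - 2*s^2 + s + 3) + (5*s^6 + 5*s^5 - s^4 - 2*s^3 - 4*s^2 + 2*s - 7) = 5*s^6 + 5*s^5 - s^4 + 2*s^3 - 6*s^2 + 3*s - 4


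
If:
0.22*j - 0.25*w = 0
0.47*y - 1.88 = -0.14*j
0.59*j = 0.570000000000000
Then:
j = 0.97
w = 0.85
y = 3.71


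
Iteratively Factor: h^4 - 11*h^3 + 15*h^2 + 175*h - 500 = (h + 4)*(h^3 - 15*h^2 + 75*h - 125) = (h - 5)*(h + 4)*(h^2 - 10*h + 25) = (h - 5)^2*(h + 4)*(h - 5)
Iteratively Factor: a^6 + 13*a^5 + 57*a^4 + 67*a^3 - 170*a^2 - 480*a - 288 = (a + 4)*(a^5 + 9*a^4 + 21*a^3 - 17*a^2 - 102*a - 72) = (a + 1)*(a + 4)*(a^4 + 8*a^3 + 13*a^2 - 30*a - 72) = (a + 1)*(a + 3)*(a + 4)*(a^3 + 5*a^2 - 2*a - 24) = (a + 1)*(a + 3)*(a + 4)^2*(a^2 + a - 6) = (a - 2)*(a + 1)*(a + 3)*(a + 4)^2*(a + 3)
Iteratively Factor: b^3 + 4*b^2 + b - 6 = (b - 1)*(b^2 + 5*b + 6) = (b - 1)*(b + 3)*(b + 2)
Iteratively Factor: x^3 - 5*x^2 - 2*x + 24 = (x - 3)*(x^2 - 2*x - 8) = (x - 4)*(x - 3)*(x + 2)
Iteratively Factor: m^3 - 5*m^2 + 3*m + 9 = (m - 3)*(m^2 - 2*m - 3) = (m - 3)^2*(m + 1)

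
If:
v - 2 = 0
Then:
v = 2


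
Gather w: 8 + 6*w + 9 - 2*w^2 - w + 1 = -2*w^2 + 5*w + 18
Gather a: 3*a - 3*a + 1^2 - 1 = 0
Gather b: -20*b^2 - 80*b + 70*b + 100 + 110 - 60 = -20*b^2 - 10*b + 150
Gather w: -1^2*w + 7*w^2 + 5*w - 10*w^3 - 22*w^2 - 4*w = -10*w^3 - 15*w^2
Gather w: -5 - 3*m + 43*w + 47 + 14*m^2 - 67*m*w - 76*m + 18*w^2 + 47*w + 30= 14*m^2 - 79*m + 18*w^2 + w*(90 - 67*m) + 72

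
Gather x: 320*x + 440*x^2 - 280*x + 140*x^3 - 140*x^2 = 140*x^3 + 300*x^2 + 40*x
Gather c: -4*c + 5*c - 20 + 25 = c + 5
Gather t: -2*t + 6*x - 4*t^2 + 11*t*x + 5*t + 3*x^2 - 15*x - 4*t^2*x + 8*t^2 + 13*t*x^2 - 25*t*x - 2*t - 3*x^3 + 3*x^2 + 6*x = t^2*(4 - 4*x) + t*(13*x^2 - 14*x + 1) - 3*x^3 + 6*x^2 - 3*x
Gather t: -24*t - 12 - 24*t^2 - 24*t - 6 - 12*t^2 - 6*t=-36*t^2 - 54*t - 18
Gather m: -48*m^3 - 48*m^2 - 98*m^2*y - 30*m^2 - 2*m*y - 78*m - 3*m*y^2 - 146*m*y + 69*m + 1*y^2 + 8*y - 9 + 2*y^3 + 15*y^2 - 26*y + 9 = -48*m^3 + m^2*(-98*y - 78) + m*(-3*y^2 - 148*y - 9) + 2*y^3 + 16*y^2 - 18*y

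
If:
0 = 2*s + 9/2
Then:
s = -9/4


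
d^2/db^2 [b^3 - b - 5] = 6*b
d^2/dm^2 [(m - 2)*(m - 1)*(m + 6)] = 6*m + 6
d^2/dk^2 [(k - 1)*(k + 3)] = 2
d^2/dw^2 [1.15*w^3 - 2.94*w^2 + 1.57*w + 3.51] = 6.9*w - 5.88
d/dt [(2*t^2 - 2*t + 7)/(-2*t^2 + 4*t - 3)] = 2*(2*t^2 + 8*t - 11)/(4*t^4 - 16*t^3 + 28*t^2 - 24*t + 9)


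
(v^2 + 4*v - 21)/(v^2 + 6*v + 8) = (v^2 + 4*v - 21)/(v^2 + 6*v + 8)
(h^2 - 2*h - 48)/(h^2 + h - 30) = (h - 8)/(h - 5)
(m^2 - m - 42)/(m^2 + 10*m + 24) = (m - 7)/(m + 4)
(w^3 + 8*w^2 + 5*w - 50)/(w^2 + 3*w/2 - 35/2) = 2*(w^2 + 3*w - 10)/(2*w - 7)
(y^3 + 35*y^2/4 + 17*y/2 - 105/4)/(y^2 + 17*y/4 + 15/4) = (4*y^2 + 23*y - 35)/(4*y + 5)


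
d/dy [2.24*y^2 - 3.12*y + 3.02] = 4.48*y - 3.12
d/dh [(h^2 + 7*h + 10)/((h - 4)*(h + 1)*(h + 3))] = (-h^4 - 14*h^3 - 43*h^2 - 24*h + 46)/(h^6 - 26*h^4 - 24*h^3 + 169*h^2 + 312*h + 144)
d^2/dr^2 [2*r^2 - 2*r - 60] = 4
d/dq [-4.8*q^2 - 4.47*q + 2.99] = -9.6*q - 4.47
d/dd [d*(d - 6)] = 2*d - 6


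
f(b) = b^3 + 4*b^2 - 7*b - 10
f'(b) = 3*b^2 + 8*b - 7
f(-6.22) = -52.35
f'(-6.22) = 59.31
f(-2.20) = 14.11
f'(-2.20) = -10.08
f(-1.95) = 11.45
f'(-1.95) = -11.19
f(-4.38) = 13.37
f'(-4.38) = 15.51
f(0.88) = -12.38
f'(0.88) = 2.36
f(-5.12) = -3.52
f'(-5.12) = 30.68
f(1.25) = -10.55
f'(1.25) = 7.69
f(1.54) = -7.64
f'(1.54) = 12.43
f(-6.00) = -40.00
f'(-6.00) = 53.00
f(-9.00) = -352.00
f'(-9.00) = 164.00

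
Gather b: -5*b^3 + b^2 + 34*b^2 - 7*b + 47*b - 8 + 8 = -5*b^3 + 35*b^2 + 40*b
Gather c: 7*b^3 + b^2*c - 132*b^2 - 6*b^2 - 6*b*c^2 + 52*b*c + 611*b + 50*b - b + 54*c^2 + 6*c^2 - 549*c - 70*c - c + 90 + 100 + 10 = 7*b^3 - 138*b^2 + 660*b + c^2*(60 - 6*b) + c*(b^2 + 52*b - 620) + 200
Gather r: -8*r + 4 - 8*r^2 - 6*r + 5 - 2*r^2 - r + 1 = -10*r^2 - 15*r + 10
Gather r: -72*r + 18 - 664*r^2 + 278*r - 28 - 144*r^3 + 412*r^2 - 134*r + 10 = -144*r^3 - 252*r^2 + 72*r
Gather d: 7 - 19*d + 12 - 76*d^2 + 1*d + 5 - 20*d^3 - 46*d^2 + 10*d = -20*d^3 - 122*d^2 - 8*d + 24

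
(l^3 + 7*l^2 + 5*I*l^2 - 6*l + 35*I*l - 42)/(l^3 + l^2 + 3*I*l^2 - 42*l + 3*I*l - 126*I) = (l + 2*I)/(l - 6)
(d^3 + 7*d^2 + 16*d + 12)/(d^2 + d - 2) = (d^2 + 5*d + 6)/(d - 1)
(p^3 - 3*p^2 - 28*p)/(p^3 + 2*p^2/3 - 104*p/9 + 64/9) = 9*p*(p - 7)/(9*p^2 - 30*p + 16)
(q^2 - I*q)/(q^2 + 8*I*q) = (q - I)/(q + 8*I)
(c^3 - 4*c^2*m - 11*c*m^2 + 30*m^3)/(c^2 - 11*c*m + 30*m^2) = (c^2 + c*m - 6*m^2)/(c - 6*m)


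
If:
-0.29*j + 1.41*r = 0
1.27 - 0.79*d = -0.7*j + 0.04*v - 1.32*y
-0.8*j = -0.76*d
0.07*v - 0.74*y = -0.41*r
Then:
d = 11.324287340299*y + 16.0307188623023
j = 10.7580729732841*y + 15.2291829191871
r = 2.21265330656197*y + 3.13224329543565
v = -2.38839793843439*y - 18.3459964446945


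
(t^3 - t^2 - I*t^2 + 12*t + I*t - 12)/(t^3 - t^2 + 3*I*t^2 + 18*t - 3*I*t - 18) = (t^2 - I*t + 12)/(t^2 + 3*I*t + 18)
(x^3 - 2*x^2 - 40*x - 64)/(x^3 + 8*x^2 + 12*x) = (x^2 - 4*x - 32)/(x*(x + 6))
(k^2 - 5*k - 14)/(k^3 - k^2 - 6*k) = (k - 7)/(k*(k - 3))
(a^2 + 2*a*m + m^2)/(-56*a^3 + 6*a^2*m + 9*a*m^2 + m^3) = (a^2 + 2*a*m + m^2)/(-56*a^3 + 6*a^2*m + 9*a*m^2 + m^3)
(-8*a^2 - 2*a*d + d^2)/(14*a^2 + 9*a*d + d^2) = (-4*a + d)/(7*a + d)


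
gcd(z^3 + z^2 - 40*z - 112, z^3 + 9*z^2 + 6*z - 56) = z + 4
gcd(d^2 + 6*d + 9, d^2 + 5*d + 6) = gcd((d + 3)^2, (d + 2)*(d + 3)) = d + 3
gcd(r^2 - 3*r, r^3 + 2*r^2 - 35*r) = r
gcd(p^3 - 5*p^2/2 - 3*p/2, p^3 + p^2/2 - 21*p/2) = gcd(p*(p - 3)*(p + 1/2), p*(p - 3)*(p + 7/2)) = p^2 - 3*p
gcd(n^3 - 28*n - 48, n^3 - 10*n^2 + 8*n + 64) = n + 2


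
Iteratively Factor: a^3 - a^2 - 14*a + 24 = (a - 3)*(a^2 + 2*a - 8) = (a - 3)*(a + 4)*(a - 2)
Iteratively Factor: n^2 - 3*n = (n - 3)*(n)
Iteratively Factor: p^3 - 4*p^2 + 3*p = (p - 1)*(p^2 - 3*p) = p*(p - 1)*(p - 3)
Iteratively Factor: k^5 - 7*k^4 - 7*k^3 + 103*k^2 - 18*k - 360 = (k + 3)*(k^4 - 10*k^3 + 23*k^2 + 34*k - 120) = (k - 4)*(k + 3)*(k^3 - 6*k^2 - k + 30) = (k - 5)*(k - 4)*(k + 3)*(k^2 - k - 6) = (k - 5)*(k - 4)*(k - 3)*(k + 3)*(k + 2)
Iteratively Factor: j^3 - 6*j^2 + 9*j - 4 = (j - 1)*(j^2 - 5*j + 4) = (j - 1)^2*(j - 4)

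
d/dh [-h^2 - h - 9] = -2*h - 1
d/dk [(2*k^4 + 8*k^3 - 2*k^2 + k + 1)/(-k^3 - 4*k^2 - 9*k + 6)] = (-2*k^6 - 16*k^5 - 88*k^4 - 94*k^3 + 169*k^2 - 16*k + 15)/(k^6 + 8*k^5 + 34*k^4 + 60*k^3 + 33*k^2 - 108*k + 36)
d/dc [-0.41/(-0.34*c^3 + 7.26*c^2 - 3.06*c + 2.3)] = (-0.4182*c^2 + 5.9532*c - 1.2546)/(0.34*c^3 - 7.26*c^2 + 3.06*c - 2.3)^2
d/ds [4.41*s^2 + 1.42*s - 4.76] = 8.82*s + 1.42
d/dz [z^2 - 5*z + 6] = 2*z - 5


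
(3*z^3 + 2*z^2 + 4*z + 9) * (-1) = -3*z^3 - 2*z^2 - 4*z - 9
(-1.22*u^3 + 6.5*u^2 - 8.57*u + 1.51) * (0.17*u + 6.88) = -0.2074*u^4 - 7.2886*u^3 + 43.2631*u^2 - 58.7049*u + 10.3888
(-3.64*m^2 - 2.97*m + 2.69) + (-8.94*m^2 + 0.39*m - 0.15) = -12.58*m^2 - 2.58*m + 2.54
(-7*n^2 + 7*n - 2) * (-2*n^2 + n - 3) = 14*n^4 - 21*n^3 + 32*n^2 - 23*n + 6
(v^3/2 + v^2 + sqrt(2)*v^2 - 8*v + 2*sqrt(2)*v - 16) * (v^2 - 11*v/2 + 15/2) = v^5/2 - 7*v^4/4 + sqrt(2)*v^4 - 39*v^3/4 - 7*sqrt(2)*v^3/2 - 7*sqrt(2)*v^2/2 + 71*v^2/2 + 15*sqrt(2)*v + 28*v - 120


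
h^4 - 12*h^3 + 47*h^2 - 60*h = h*(h - 5)*(h - 4)*(h - 3)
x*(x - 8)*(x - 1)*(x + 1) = x^4 - 8*x^3 - x^2 + 8*x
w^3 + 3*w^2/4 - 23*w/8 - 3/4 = (w - 3/2)*(w + 1/4)*(w + 2)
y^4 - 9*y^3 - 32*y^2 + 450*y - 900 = (y - 6)*(y - 3)*(y - 5*sqrt(2))*(y + 5*sqrt(2))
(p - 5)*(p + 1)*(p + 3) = p^3 - p^2 - 17*p - 15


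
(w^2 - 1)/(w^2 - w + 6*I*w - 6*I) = (w + 1)/(w + 6*I)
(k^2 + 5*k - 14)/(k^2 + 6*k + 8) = (k^2 + 5*k - 14)/(k^2 + 6*k + 8)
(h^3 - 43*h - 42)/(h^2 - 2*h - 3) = (h^2 - h - 42)/(h - 3)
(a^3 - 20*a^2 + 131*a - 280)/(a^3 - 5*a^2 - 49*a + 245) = (a - 8)/(a + 7)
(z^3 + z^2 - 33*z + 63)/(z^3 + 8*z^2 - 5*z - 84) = (z - 3)/(z + 4)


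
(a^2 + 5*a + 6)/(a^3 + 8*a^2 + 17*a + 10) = (a + 3)/(a^2 + 6*a + 5)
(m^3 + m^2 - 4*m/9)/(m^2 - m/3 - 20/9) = m*(3*m - 1)/(3*m - 5)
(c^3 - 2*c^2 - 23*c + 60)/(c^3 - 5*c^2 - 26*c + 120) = (c - 3)/(c - 6)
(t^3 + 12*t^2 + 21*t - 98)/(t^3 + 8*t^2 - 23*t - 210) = (t^2 + 5*t - 14)/(t^2 + t - 30)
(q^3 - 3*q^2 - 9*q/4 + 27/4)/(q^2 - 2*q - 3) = (q^2 - 9/4)/(q + 1)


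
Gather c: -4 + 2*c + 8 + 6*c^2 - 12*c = 6*c^2 - 10*c + 4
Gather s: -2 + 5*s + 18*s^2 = 18*s^2 + 5*s - 2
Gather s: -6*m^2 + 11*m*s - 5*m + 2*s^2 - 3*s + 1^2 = -6*m^2 - 5*m + 2*s^2 + s*(11*m - 3) + 1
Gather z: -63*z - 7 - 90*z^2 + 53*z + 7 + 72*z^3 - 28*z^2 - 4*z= 72*z^3 - 118*z^2 - 14*z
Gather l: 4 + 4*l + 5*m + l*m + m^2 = l*(m + 4) + m^2 + 5*m + 4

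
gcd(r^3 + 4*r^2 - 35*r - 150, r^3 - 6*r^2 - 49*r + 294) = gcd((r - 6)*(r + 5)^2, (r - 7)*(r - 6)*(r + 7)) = r - 6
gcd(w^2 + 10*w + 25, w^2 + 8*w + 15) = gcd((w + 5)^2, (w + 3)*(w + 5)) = w + 5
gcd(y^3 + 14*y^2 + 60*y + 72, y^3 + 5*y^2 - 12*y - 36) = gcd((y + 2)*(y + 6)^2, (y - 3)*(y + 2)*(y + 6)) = y^2 + 8*y + 12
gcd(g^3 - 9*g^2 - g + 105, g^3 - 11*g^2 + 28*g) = g - 7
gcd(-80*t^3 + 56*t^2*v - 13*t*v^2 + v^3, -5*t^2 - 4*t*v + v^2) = 5*t - v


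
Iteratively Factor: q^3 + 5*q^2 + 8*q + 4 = (q + 2)*(q^2 + 3*q + 2) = (q + 2)^2*(q + 1)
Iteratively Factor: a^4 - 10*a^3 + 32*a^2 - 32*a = (a - 4)*(a^3 - 6*a^2 + 8*a) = a*(a - 4)*(a^2 - 6*a + 8) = a*(a - 4)^2*(a - 2)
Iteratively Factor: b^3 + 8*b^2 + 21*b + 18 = (b + 2)*(b^2 + 6*b + 9) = (b + 2)*(b + 3)*(b + 3)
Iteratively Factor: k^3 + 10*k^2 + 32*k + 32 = (k + 4)*(k^2 + 6*k + 8) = (k + 2)*(k + 4)*(k + 4)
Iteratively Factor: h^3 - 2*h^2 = (h)*(h^2 - 2*h) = h^2*(h - 2)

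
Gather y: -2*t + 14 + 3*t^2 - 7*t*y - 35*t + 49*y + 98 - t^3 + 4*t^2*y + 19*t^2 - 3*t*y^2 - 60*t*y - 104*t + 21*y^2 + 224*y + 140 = -t^3 + 22*t^2 - 141*t + y^2*(21 - 3*t) + y*(4*t^2 - 67*t + 273) + 252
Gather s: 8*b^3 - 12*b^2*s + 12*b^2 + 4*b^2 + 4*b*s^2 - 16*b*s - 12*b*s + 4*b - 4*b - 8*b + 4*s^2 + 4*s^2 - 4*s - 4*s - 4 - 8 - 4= 8*b^3 + 16*b^2 - 8*b + s^2*(4*b + 8) + s*(-12*b^2 - 28*b - 8) - 16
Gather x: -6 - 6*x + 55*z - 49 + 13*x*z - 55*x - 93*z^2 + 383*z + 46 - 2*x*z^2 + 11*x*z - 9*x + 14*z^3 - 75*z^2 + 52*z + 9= x*(-2*z^2 + 24*z - 70) + 14*z^3 - 168*z^2 + 490*z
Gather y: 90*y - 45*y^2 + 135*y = -45*y^2 + 225*y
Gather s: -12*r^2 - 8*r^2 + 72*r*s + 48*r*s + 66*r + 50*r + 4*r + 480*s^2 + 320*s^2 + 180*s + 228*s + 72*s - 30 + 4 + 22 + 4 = -20*r^2 + 120*r + 800*s^2 + s*(120*r + 480)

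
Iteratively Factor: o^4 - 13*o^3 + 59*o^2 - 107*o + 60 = (o - 5)*(o^3 - 8*o^2 + 19*o - 12) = (o - 5)*(o - 4)*(o^2 - 4*o + 3) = (o - 5)*(o - 4)*(o - 3)*(o - 1)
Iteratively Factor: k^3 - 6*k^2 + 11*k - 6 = (k - 3)*(k^2 - 3*k + 2) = (k - 3)*(k - 1)*(k - 2)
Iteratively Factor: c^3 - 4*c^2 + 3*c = (c - 3)*(c^2 - c) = c*(c - 3)*(c - 1)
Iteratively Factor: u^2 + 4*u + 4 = (u + 2)*(u + 2)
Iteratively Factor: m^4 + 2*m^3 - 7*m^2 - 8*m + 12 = (m + 3)*(m^3 - m^2 - 4*m + 4) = (m - 2)*(m + 3)*(m^2 + m - 2) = (m - 2)*(m + 2)*(m + 3)*(m - 1)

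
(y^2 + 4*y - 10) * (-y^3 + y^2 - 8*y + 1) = -y^5 - 3*y^4 + 6*y^3 - 41*y^2 + 84*y - 10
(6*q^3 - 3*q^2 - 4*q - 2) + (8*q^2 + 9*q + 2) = 6*q^3 + 5*q^2 + 5*q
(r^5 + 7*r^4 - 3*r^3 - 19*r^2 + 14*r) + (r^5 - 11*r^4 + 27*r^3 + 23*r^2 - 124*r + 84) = 2*r^5 - 4*r^4 + 24*r^3 + 4*r^2 - 110*r + 84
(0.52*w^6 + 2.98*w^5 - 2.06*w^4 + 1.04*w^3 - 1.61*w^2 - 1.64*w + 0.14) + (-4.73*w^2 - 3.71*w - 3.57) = 0.52*w^6 + 2.98*w^5 - 2.06*w^4 + 1.04*w^3 - 6.34*w^2 - 5.35*w - 3.43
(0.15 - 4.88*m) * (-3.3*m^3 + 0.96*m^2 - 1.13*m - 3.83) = 16.104*m^4 - 5.1798*m^3 + 5.6584*m^2 + 18.5209*m - 0.5745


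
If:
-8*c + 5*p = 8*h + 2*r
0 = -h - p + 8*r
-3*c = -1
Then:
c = 1/3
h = 38*r/13 - 8/39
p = 66*r/13 + 8/39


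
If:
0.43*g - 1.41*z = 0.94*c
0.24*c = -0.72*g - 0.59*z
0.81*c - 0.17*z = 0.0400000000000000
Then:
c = 0.04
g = 0.01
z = -0.03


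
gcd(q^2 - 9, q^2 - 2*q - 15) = q + 3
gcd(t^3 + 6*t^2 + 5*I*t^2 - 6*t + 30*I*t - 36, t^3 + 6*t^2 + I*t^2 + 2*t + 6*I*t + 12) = t^2 + t*(6 + 2*I) + 12*I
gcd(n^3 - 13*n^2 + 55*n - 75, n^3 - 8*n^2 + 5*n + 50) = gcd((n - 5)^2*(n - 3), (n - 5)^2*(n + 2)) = n^2 - 10*n + 25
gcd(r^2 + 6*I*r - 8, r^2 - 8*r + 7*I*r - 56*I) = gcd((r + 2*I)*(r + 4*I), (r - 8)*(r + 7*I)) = 1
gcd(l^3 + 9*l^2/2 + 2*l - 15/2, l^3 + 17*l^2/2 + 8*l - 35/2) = l^2 + 3*l/2 - 5/2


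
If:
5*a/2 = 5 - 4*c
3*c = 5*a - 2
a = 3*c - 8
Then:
No Solution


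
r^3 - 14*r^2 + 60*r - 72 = (r - 6)^2*(r - 2)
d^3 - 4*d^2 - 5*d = d*(d - 5)*(d + 1)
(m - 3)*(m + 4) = m^2 + m - 12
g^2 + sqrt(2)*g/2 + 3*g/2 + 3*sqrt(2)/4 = (g + 3/2)*(g + sqrt(2)/2)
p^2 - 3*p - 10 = (p - 5)*(p + 2)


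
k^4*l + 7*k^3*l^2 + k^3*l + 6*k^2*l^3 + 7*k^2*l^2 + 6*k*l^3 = k*(k + l)*(k + 6*l)*(k*l + l)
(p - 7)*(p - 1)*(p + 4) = p^3 - 4*p^2 - 25*p + 28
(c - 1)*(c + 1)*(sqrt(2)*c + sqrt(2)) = sqrt(2)*c^3 + sqrt(2)*c^2 - sqrt(2)*c - sqrt(2)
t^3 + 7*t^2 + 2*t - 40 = (t - 2)*(t + 4)*(t + 5)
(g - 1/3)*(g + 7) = g^2 + 20*g/3 - 7/3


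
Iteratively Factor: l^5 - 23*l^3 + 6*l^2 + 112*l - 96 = (l + 4)*(l^4 - 4*l^3 - 7*l^2 + 34*l - 24) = (l + 3)*(l + 4)*(l^3 - 7*l^2 + 14*l - 8) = (l - 1)*(l + 3)*(l + 4)*(l^2 - 6*l + 8) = (l - 4)*(l - 1)*(l + 3)*(l + 4)*(l - 2)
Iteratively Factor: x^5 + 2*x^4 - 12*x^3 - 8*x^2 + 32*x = (x + 2)*(x^4 - 12*x^2 + 16*x) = (x + 2)*(x + 4)*(x^3 - 4*x^2 + 4*x) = (x - 2)*(x + 2)*(x + 4)*(x^2 - 2*x) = x*(x - 2)*(x + 2)*(x + 4)*(x - 2)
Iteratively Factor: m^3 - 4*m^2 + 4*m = (m - 2)*(m^2 - 2*m) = (m - 2)^2*(m)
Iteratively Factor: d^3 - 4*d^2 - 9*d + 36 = (d + 3)*(d^2 - 7*d + 12) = (d - 3)*(d + 3)*(d - 4)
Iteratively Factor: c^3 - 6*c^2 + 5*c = (c)*(c^2 - 6*c + 5) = c*(c - 1)*(c - 5)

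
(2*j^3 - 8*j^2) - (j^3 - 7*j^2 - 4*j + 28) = j^3 - j^2 + 4*j - 28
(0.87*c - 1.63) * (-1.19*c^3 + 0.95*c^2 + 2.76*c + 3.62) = -1.0353*c^4 + 2.7662*c^3 + 0.8527*c^2 - 1.3494*c - 5.9006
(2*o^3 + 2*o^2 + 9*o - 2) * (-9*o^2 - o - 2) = -18*o^5 - 20*o^4 - 87*o^3 + 5*o^2 - 16*o + 4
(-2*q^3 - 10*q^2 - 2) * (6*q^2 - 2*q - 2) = -12*q^5 - 56*q^4 + 24*q^3 + 8*q^2 + 4*q + 4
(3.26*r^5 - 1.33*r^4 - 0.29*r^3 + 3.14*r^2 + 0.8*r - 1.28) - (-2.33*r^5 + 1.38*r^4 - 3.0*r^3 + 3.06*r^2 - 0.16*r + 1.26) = 5.59*r^5 - 2.71*r^4 + 2.71*r^3 + 0.0800000000000001*r^2 + 0.96*r - 2.54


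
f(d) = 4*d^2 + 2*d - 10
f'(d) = 8*d + 2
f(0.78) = -6.01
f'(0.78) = 8.24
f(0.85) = -5.41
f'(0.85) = 8.80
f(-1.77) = -1.01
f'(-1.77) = -12.16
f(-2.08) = 3.15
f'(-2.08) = -14.64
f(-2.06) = 2.85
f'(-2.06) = -14.48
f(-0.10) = -10.16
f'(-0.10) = 1.20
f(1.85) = 7.39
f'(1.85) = 16.80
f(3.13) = 35.45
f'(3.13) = 27.04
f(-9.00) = 296.00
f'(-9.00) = -70.00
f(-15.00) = 860.00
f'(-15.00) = -118.00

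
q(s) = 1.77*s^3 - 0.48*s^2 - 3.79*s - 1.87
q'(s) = 5.31*s^2 - 0.96*s - 3.79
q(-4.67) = -174.91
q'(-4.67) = 116.50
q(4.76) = 160.11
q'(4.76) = 111.95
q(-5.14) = -235.43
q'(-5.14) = 141.43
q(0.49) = -3.63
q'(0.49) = -2.99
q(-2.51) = -23.37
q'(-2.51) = 32.07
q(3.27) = 42.49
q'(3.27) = 49.85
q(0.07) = -2.14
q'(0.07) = -3.83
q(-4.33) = -138.15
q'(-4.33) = 99.92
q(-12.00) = -3084.07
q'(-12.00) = 772.37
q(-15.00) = -6026.77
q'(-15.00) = 1205.36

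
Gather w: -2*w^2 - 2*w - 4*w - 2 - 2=-2*w^2 - 6*w - 4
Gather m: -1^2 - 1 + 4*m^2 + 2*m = 4*m^2 + 2*m - 2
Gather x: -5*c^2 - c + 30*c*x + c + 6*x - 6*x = -5*c^2 + 30*c*x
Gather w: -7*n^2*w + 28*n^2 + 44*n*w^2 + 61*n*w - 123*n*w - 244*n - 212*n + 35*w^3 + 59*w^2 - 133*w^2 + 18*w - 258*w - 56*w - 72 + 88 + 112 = 28*n^2 - 456*n + 35*w^3 + w^2*(44*n - 74) + w*(-7*n^2 - 62*n - 296) + 128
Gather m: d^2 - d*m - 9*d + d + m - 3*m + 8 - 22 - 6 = d^2 - 8*d + m*(-d - 2) - 20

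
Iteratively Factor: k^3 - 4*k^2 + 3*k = (k)*(k^2 - 4*k + 3) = k*(k - 1)*(k - 3)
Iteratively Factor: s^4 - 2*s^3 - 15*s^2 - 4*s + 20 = (s + 2)*(s^3 - 4*s^2 - 7*s + 10) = (s - 5)*(s + 2)*(s^2 + s - 2) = (s - 5)*(s + 2)^2*(s - 1)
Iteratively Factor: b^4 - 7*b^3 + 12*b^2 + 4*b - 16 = (b - 4)*(b^3 - 3*b^2 + 4) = (b - 4)*(b - 2)*(b^2 - b - 2) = (b - 4)*(b - 2)*(b + 1)*(b - 2)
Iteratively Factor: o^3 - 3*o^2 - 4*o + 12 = (o - 3)*(o^2 - 4) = (o - 3)*(o - 2)*(o + 2)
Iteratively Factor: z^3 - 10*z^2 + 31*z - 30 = (z - 3)*(z^2 - 7*z + 10) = (z - 5)*(z - 3)*(z - 2)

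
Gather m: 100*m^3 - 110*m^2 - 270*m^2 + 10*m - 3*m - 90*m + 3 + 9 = 100*m^3 - 380*m^2 - 83*m + 12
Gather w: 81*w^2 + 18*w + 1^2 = 81*w^2 + 18*w + 1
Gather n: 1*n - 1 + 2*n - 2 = 3*n - 3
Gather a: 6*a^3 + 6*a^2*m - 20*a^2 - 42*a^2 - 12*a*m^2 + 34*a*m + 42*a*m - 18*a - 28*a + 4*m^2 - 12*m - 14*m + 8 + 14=6*a^3 + a^2*(6*m - 62) + a*(-12*m^2 + 76*m - 46) + 4*m^2 - 26*m + 22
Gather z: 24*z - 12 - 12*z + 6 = 12*z - 6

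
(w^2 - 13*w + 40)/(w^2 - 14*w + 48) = (w - 5)/(w - 6)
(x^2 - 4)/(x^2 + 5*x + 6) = (x - 2)/(x + 3)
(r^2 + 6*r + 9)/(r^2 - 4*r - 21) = (r + 3)/(r - 7)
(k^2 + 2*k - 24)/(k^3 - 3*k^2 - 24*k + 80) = (k + 6)/(k^2 + k - 20)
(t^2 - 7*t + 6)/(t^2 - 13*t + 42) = (t - 1)/(t - 7)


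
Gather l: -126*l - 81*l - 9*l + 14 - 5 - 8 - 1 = -216*l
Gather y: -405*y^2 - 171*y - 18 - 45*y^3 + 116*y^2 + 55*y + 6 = -45*y^3 - 289*y^2 - 116*y - 12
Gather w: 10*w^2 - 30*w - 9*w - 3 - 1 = 10*w^2 - 39*w - 4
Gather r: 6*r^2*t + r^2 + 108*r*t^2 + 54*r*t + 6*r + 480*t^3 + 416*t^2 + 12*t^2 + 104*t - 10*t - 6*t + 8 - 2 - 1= r^2*(6*t + 1) + r*(108*t^2 + 54*t + 6) + 480*t^3 + 428*t^2 + 88*t + 5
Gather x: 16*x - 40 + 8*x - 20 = 24*x - 60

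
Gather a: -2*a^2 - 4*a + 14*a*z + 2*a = -2*a^2 + a*(14*z - 2)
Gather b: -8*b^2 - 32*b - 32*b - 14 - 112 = -8*b^2 - 64*b - 126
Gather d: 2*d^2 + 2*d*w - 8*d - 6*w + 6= 2*d^2 + d*(2*w - 8) - 6*w + 6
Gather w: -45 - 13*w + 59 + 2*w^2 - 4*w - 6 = 2*w^2 - 17*w + 8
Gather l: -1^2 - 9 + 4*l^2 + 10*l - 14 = 4*l^2 + 10*l - 24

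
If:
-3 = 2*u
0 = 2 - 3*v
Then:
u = -3/2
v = 2/3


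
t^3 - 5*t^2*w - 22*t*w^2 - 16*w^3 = (t - 8*w)*(t + w)*(t + 2*w)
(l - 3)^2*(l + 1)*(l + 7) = l^4 + 2*l^3 - 32*l^2 + 30*l + 63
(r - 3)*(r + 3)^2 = r^3 + 3*r^2 - 9*r - 27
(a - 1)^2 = a^2 - 2*a + 1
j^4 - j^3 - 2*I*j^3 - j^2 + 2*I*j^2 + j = j*(j - 1)*(j - I)^2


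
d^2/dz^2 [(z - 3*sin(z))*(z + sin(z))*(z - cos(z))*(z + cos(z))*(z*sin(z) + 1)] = -z^5*sin(z) + 8*z^4*sin(z)^2 + 10*z^4*cos(z) - 4*z^4 + 18*z^3*sin(z)^3 - 32*z^3*sin(z)*cos(z) + 11*z^3*sin(z) + 32*z^2*sin(z)^4 - 36*z^2*sin(z)^2*cos(z) - 48*z^2*sin(z)^2 - 18*z^2*cos(z) + 12*z^2 + 75*z*sin(z)^5 - 32*z*sin(z)^3*cos(z) - 81*z*sin(z)^3 - 14*z*sin(z) - 30*sin(z)^4*cos(z) + 44*sin(z)^4 + 6*sin(z)^2*cos(z) - 48*sin(z)^2 + 4*cos(z) + 4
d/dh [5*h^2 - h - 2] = 10*h - 1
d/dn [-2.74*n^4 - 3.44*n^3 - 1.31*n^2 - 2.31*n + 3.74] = -10.96*n^3 - 10.32*n^2 - 2.62*n - 2.31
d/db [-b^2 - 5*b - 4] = -2*b - 5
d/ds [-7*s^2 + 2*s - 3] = 2 - 14*s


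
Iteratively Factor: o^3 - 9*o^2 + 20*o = (o)*(o^2 - 9*o + 20) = o*(o - 5)*(o - 4)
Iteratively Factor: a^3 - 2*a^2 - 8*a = (a - 4)*(a^2 + 2*a) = a*(a - 4)*(a + 2)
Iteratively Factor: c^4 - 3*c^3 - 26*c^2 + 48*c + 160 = (c + 4)*(c^3 - 7*c^2 + 2*c + 40) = (c - 5)*(c + 4)*(c^2 - 2*c - 8) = (c - 5)*(c - 4)*(c + 4)*(c + 2)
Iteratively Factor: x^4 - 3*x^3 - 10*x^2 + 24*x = (x - 4)*(x^3 + x^2 - 6*x) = (x - 4)*(x + 3)*(x^2 - 2*x) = (x - 4)*(x - 2)*(x + 3)*(x)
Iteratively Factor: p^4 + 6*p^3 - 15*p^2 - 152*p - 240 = (p + 4)*(p^3 + 2*p^2 - 23*p - 60) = (p + 4)^2*(p^2 - 2*p - 15) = (p + 3)*(p + 4)^2*(p - 5)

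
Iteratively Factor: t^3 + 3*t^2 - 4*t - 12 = (t + 3)*(t^2 - 4) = (t + 2)*(t + 3)*(t - 2)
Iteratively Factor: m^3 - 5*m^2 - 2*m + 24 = (m + 2)*(m^2 - 7*m + 12) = (m - 3)*(m + 2)*(m - 4)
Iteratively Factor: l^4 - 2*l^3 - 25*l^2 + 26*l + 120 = (l - 5)*(l^3 + 3*l^2 - 10*l - 24) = (l - 5)*(l - 3)*(l^2 + 6*l + 8) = (l - 5)*(l - 3)*(l + 4)*(l + 2)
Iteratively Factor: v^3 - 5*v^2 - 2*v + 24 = (v - 4)*(v^2 - v - 6) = (v - 4)*(v - 3)*(v + 2)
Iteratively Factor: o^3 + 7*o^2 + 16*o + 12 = (o + 2)*(o^2 + 5*o + 6) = (o + 2)^2*(o + 3)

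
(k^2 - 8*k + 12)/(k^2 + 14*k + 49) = (k^2 - 8*k + 12)/(k^2 + 14*k + 49)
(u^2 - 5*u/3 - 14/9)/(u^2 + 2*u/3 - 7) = (u + 2/3)/(u + 3)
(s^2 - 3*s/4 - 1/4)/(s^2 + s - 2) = (s + 1/4)/(s + 2)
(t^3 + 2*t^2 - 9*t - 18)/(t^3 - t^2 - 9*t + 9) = (t + 2)/(t - 1)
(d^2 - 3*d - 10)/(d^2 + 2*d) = (d - 5)/d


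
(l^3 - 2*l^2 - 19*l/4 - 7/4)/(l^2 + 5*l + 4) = (l^2 - 3*l - 7/4)/(l + 4)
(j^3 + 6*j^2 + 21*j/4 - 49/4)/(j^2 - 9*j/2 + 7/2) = (4*j^2 + 28*j + 49)/(2*(2*j - 7))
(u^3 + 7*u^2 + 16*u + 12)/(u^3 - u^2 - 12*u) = (u^2 + 4*u + 4)/(u*(u - 4))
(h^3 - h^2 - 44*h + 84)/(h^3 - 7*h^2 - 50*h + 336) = (h - 2)/(h - 8)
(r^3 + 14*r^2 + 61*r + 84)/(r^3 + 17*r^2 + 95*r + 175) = (r^2 + 7*r + 12)/(r^2 + 10*r + 25)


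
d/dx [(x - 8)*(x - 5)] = 2*x - 13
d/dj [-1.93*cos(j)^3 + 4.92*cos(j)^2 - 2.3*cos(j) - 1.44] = (5.79*cos(j)^2 - 9.84*cos(j) + 2.3)*sin(j)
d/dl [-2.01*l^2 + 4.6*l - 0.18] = 4.6 - 4.02*l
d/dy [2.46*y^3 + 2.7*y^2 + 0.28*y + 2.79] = 7.38*y^2 + 5.4*y + 0.28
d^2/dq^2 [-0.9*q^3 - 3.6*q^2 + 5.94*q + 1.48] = -5.4*q - 7.2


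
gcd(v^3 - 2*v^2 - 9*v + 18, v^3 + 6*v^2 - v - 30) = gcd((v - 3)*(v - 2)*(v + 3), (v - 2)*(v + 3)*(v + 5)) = v^2 + v - 6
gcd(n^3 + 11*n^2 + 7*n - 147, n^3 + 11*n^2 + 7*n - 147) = n^3 + 11*n^2 + 7*n - 147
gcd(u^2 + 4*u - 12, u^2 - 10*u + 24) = 1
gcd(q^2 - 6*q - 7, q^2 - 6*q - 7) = q^2 - 6*q - 7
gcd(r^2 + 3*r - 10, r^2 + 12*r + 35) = r + 5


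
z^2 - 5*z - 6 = (z - 6)*(z + 1)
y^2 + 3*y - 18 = (y - 3)*(y + 6)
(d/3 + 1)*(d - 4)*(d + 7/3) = d^3/3 + 4*d^2/9 - 43*d/9 - 28/3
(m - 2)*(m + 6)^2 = m^3 + 10*m^2 + 12*m - 72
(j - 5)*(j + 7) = j^2 + 2*j - 35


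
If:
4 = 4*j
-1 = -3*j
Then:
No Solution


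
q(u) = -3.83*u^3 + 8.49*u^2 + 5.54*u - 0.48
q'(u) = -11.49*u^2 + 16.98*u + 5.54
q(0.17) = 0.69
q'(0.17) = 8.09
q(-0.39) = -1.12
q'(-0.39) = -2.83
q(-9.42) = 3902.19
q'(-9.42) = -1173.99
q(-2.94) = 153.95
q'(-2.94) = -143.70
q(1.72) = 14.68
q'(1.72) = 0.75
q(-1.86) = 43.23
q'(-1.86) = -65.79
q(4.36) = -132.37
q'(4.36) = -138.85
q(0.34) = 2.23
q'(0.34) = 9.98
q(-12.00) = 7773.84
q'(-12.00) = -1852.78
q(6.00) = -488.88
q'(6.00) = -306.22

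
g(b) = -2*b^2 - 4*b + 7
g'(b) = -4*b - 4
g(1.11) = 0.10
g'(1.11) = -8.44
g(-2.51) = 4.44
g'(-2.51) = 6.04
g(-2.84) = 2.23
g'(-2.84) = 7.36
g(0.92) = 1.63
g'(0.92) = -7.68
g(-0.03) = 7.12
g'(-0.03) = -3.88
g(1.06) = 0.51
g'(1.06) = -8.24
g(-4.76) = -19.28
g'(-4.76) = 15.04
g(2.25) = -12.12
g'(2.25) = -13.00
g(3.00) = -23.00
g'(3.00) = -16.00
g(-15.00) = -383.00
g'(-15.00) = 56.00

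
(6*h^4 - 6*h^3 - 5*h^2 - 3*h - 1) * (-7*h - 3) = -42*h^5 + 24*h^4 + 53*h^3 + 36*h^2 + 16*h + 3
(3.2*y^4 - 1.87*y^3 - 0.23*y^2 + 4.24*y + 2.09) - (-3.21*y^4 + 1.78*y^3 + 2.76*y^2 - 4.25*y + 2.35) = 6.41*y^4 - 3.65*y^3 - 2.99*y^2 + 8.49*y - 0.26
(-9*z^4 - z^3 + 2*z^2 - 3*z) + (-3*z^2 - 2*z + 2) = -9*z^4 - z^3 - z^2 - 5*z + 2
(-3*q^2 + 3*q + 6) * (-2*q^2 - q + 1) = 6*q^4 - 3*q^3 - 18*q^2 - 3*q + 6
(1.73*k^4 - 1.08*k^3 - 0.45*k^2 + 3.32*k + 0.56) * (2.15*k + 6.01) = 3.7195*k^5 + 8.0753*k^4 - 7.4583*k^3 + 4.4335*k^2 + 21.1572*k + 3.3656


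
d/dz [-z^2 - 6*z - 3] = -2*z - 6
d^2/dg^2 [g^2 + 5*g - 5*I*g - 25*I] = 2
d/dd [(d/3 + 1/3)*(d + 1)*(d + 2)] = (d + 1)*(3*d + 5)/3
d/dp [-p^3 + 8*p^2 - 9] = p*(16 - 3*p)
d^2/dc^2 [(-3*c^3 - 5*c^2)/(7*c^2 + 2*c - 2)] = 4*(8*c^3 - 87*c^2 - 18*c - 10)/(343*c^6 + 294*c^5 - 210*c^4 - 160*c^3 + 60*c^2 + 24*c - 8)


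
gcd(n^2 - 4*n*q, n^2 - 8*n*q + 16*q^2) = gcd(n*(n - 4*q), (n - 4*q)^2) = -n + 4*q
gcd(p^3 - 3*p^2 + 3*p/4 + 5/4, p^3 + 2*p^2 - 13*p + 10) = p - 1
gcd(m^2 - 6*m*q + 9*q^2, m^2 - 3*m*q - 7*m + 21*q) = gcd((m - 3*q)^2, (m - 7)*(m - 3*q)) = -m + 3*q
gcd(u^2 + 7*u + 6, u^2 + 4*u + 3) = u + 1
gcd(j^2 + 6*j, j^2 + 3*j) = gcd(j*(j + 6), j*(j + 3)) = j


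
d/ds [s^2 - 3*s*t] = 2*s - 3*t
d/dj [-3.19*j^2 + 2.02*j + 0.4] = 2.02 - 6.38*j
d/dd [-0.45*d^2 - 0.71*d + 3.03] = -0.9*d - 0.71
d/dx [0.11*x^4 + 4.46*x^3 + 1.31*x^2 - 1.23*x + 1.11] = 0.44*x^3 + 13.38*x^2 + 2.62*x - 1.23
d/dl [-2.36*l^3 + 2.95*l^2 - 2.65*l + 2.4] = -7.08*l^2 + 5.9*l - 2.65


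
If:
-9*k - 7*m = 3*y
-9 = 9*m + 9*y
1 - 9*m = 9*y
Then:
No Solution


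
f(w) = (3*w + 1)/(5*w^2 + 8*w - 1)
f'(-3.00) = -0.29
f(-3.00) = -0.40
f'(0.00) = -11.00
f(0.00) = -1.00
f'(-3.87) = -0.11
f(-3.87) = -0.25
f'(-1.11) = -1.33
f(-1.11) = 0.63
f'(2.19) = -0.06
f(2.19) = 0.19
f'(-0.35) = -0.92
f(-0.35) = 0.02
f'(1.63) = -0.10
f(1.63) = 0.23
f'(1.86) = -0.08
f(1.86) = 0.21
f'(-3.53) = -0.15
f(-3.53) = -0.29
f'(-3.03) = -0.28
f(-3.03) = -0.39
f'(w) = (-10*w - 8)*(3*w + 1)/(5*w^2 + 8*w - 1)^2 + 3/(5*w^2 + 8*w - 1)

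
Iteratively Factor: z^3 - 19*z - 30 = (z - 5)*(z^2 + 5*z + 6) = (z - 5)*(z + 2)*(z + 3)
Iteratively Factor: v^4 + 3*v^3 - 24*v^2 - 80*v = (v + 4)*(v^3 - v^2 - 20*v) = v*(v + 4)*(v^2 - v - 20) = v*(v + 4)^2*(v - 5)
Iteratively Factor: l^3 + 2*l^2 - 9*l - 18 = (l + 3)*(l^2 - l - 6) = (l - 3)*(l + 3)*(l + 2)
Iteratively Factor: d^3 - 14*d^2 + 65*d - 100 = (d - 5)*(d^2 - 9*d + 20) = (d - 5)^2*(d - 4)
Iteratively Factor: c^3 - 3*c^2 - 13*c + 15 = (c + 3)*(c^2 - 6*c + 5) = (c - 5)*(c + 3)*(c - 1)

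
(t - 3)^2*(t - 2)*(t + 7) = t^4 - t^3 - 35*t^2 + 129*t - 126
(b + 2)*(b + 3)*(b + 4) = b^3 + 9*b^2 + 26*b + 24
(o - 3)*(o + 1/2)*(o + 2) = o^3 - o^2/2 - 13*o/2 - 3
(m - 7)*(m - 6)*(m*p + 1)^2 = m^4*p^2 - 13*m^3*p^2 + 2*m^3*p + 42*m^2*p^2 - 26*m^2*p + m^2 + 84*m*p - 13*m + 42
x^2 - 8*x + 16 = (x - 4)^2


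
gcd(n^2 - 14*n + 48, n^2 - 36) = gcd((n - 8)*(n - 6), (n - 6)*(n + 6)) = n - 6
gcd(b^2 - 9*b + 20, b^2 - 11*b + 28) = b - 4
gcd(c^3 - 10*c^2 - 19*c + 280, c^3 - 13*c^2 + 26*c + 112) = c^2 - 15*c + 56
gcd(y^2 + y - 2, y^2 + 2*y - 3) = y - 1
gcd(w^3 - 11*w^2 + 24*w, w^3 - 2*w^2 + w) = w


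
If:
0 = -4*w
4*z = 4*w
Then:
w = 0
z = 0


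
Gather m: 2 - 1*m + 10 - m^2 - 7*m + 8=-m^2 - 8*m + 20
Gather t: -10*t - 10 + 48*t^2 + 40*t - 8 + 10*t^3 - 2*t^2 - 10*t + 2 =10*t^3 + 46*t^2 + 20*t - 16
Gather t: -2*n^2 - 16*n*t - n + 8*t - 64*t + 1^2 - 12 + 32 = -2*n^2 - n + t*(-16*n - 56) + 21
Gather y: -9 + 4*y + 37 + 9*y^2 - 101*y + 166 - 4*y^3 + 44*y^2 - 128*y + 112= -4*y^3 + 53*y^2 - 225*y + 306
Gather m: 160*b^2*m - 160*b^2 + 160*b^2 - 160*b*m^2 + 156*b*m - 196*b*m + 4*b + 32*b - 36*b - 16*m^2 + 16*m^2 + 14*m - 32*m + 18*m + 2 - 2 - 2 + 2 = -160*b*m^2 + m*(160*b^2 - 40*b)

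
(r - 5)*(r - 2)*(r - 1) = r^3 - 8*r^2 + 17*r - 10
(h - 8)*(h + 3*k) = h^2 + 3*h*k - 8*h - 24*k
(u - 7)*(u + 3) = u^2 - 4*u - 21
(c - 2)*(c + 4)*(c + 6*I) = c^3 + 2*c^2 + 6*I*c^2 - 8*c + 12*I*c - 48*I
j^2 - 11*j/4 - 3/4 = (j - 3)*(j + 1/4)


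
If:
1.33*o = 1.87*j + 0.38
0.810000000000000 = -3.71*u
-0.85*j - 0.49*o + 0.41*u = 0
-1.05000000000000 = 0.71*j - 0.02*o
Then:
No Solution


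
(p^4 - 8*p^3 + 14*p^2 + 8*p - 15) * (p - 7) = p^5 - 15*p^4 + 70*p^3 - 90*p^2 - 71*p + 105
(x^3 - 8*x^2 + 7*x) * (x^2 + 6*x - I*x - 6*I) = x^5 - 2*x^4 - I*x^4 - 41*x^3 + 2*I*x^3 + 42*x^2 + 41*I*x^2 - 42*I*x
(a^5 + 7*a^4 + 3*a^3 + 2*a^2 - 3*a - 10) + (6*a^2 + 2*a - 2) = a^5 + 7*a^4 + 3*a^3 + 8*a^2 - a - 12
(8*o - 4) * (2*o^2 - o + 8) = 16*o^3 - 16*o^2 + 68*o - 32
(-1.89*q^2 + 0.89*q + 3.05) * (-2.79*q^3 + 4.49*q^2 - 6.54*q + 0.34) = 5.2731*q^5 - 10.9692*q^4 + 7.8472*q^3 + 7.2313*q^2 - 19.6444*q + 1.037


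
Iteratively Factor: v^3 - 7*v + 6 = (v - 2)*(v^2 + 2*v - 3) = (v - 2)*(v - 1)*(v + 3)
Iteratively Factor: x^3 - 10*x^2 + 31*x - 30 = (x - 5)*(x^2 - 5*x + 6) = (x - 5)*(x - 2)*(x - 3)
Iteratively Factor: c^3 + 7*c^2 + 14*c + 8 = (c + 2)*(c^2 + 5*c + 4) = (c + 2)*(c + 4)*(c + 1)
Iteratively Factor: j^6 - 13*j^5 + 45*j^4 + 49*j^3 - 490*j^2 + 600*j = (j)*(j^5 - 13*j^4 + 45*j^3 + 49*j^2 - 490*j + 600) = j*(j - 2)*(j^4 - 11*j^3 + 23*j^2 + 95*j - 300) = j*(j - 4)*(j - 2)*(j^3 - 7*j^2 - 5*j + 75) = j*(j - 4)*(j - 2)*(j + 3)*(j^2 - 10*j + 25) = j*(j - 5)*(j - 4)*(j - 2)*(j + 3)*(j - 5)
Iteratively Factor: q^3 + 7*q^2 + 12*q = (q + 4)*(q^2 + 3*q) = q*(q + 4)*(q + 3)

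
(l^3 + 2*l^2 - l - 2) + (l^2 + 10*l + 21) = l^3 + 3*l^2 + 9*l + 19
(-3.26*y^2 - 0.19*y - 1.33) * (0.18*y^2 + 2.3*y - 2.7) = -0.5868*y^4 - 7.5322*y^3 + 8.1256*y^2 - 2.546*y + 3.591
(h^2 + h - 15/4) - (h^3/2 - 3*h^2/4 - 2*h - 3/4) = -h^3/2 + 7*h^2/4 + 3*h - 3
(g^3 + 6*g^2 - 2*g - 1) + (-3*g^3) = -2*g^3 + 6*g^2 - 2*g - 1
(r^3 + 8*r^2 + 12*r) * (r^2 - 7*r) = r^5 + r^4 - 44*r^3 - 84*r^2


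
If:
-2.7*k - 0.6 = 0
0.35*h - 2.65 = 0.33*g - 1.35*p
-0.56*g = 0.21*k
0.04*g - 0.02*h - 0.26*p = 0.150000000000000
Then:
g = 0.08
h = 13.97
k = -0.22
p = -1.64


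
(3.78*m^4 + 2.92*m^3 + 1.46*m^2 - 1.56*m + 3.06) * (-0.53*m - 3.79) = -2.0034*m^5 - 15.8738*m^4 - 11.8406*m^3 - 4.7066*m^2 + 4.2906*m - 11.5974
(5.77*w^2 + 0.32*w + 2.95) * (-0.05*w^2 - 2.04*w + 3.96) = -0.2885*w^4 - 11.7868*w^3 + 22.0489*w^2 - 4.7508*w + 11.682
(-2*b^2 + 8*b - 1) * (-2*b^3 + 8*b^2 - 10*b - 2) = 4*b^5 - 32*b^4 + 86*b^3 - 84*b^2 - 6*b + 2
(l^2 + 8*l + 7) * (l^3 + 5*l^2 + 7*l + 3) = l^5 + 13*l^4 + 54*l^3 + 94*l^2 + 73*l + 21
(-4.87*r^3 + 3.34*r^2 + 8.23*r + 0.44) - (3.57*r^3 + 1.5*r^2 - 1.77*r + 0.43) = -8.44*r^3 + 1.84*r^2 + 10.0*r + 0.01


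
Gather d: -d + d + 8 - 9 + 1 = 0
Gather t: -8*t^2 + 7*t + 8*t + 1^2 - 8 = -8*t^2 + 15*t - 7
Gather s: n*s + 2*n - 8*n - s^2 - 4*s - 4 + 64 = -6*n - s^2 + s*(n - 4) + 60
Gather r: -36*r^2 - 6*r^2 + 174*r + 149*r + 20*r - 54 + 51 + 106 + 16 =-42*r^2 + 343*r + 119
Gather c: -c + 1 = 1 - c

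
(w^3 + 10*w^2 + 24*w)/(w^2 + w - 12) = w*(w + 6)/(w - 3)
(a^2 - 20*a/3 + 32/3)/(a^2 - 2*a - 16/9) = 3*(a - 4)/(3*a + 2)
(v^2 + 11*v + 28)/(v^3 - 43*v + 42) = (v + 4)/(v^2 - 7*v + 6)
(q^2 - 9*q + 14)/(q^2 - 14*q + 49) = (q - 2)/(q - 7)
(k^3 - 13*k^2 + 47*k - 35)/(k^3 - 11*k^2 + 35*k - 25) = (k - 7)/(k - 5)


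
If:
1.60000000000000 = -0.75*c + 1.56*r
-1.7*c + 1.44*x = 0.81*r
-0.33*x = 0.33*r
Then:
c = -0.83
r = 0.63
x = -0.63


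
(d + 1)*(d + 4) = d^2 + 5*d + 4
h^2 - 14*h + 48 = (h - 8)*(h - 6)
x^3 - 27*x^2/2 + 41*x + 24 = (x - 8)*(x - 6)*(x + 1/2)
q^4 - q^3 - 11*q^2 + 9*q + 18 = (q - 3)*(q - 2)*(q + 1)*(q + 3)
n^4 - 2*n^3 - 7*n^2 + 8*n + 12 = (n - 3)*(n - 2)*(n + 1)*(n + 2)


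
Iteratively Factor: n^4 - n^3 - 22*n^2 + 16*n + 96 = (n - 4)*(n^3 + 3*n^2 - 10*n - 24) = (n - 4)*(n - 3)*(n^2 + 6*n + 8) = (n - 4)*(n - 3)*(n + 2)*(n + 4)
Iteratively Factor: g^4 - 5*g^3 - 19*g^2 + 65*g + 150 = (g - 5)*(g^3 - 19*g - 30) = (g - 5)^2*(g^2 + 5*g + 6) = (g - 5)^2*(g + 2)*(g + 3)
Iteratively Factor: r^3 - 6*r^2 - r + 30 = (r - 5)*(r^2 - r - 6) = (r - 5)*(r + 2)*(r - 3)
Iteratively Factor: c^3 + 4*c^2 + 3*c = (c + 3)*(c^2 + c) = c*(c + 3)*(c + 1)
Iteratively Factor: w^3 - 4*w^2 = (w)*(w^2 - 4*w) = w*(w - 4)*(w)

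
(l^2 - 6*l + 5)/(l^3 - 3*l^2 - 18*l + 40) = (l - 1)/(l^2 + 2*l - 8)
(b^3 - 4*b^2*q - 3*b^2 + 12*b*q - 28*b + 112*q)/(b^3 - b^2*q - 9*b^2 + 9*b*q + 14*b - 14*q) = (-b^2 + 4*b*q - 4*b + 16*q)/(-b^2 + b*q + 2*b - 2*q)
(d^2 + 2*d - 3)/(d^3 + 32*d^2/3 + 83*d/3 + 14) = 3*(d - 1)/(3*d^2 + 23*d + 14)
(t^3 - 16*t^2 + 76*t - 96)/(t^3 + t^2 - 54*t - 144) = (t^2 - 8*t + 12)/(t^2 + 9*t + 18)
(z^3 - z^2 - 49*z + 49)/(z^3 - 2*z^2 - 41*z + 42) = (z + 7)/(z + 6)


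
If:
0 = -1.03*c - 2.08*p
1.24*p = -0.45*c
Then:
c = 0.00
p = 0.00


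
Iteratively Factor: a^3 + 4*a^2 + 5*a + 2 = (a + 1)*(a^2 + 3*a + 2) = (a + 1)^2*(a + 2)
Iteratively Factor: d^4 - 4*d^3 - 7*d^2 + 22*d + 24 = (d + 1)*(d^3 - 5*d^2 - 2*d + 24) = (d + 1)*(d + 2)*(d^2 - 7*d + 12) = (d - 3)*(d + 1)*(d + 2)*(d - 4)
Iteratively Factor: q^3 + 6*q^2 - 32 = (q + 4)*(q^2 + 2*q - 8) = (q + 4)^2*(q - 2)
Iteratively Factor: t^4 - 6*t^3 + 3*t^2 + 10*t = (t - 2)*(t^3 - 4*t^2 - 5*t) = t*(t - 2)*(t^2 - 4*t - 5) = t*(t - 5)*(t - 2)*(t + 1)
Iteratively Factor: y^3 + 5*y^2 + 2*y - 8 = (y + 2)*(y^2 + 3*y - 4) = (y + 2)*(y + 4)*(y - 1)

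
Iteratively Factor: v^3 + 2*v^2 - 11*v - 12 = (v + 1)*(v^2 + v - 12) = (v + 1)*(v + 4)*(v - 3)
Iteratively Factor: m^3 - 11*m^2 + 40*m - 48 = (m - 4)*(m^2 - 7*m + 12) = (m - 4)^2*(m - 3)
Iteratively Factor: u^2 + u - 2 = (u + 2)*(u - 1)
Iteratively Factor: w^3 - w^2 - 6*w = (w)*(w^2 - w - 6) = w*(w - 3)*(w + 2)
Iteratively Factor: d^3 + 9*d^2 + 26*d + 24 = (d + 2)*(d^2 + 7*d + 12) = (d + 2)*(d + 4)*(d + 3)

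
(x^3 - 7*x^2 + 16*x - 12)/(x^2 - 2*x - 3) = (x^2 - 4*x + 4)/(x + 1)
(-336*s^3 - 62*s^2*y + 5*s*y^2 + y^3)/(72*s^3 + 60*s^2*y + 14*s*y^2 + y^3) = (-56*s^2 - s*y + y^2)/(12*s^2 + 8*s*y + y^2)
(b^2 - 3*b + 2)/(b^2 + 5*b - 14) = (b - 1)/(b + 7)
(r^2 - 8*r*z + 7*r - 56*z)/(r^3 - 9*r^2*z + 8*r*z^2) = (-r - 7)/(r*(-r + z))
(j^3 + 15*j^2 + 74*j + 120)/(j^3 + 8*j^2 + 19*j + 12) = (j^2 + 11*j + 30)/(j^2 + 4*j + 3)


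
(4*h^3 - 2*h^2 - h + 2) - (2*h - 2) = 4*h^3 - 2*h^2 - 3*h + 4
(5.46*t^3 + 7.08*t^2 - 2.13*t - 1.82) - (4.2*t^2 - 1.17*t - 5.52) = 5.46*t^3 + 2.88*t^2 - 0.96*t + 3.7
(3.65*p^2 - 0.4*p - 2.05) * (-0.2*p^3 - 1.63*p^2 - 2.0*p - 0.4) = -0.73*p^5 - 5.8695*p^4 - 6.238*p^3 + 2.6815*p^2 + 4.26*p + 0.82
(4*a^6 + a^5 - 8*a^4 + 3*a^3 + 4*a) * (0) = 0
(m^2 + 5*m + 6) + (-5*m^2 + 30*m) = -4*m^2 + 35*m + 6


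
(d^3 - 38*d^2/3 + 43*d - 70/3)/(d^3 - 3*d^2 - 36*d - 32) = (-3*d^3 + 38*d^2 - 129*d + 70)/(3*(-d^3 + 3*d^2 + 36*d + 32))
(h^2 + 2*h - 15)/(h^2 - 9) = (h + 5)/(h + 3)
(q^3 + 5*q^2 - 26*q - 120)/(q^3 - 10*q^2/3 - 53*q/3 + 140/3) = 3*(q + 6)/(3*q - 7)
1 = 1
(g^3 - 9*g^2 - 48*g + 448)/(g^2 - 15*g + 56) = (g^2 - g - 56)/(g - 7)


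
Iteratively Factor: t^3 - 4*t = (t - 2)*(t^2 + 2*t) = t*(t - 2)*(t + 2)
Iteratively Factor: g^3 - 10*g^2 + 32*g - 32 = (g - 4)*(g^2 - 6*g + 8) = (g - 4)*(g - 2)*(g - 4)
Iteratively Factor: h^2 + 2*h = (h)*(h + 2)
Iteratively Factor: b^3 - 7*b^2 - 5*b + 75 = (b - 5)*(b^2 - 2*b - 15) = (b - 5)*(b + 3)*(b - 5)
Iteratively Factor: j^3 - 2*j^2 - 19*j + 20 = (j - 5)*(j^2 + 3*j - 4) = (j - 5)*(j + 4)*(j - 1)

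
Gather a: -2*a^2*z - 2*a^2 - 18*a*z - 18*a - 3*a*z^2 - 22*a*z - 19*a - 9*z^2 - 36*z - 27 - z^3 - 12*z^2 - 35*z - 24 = a^2*(-2*z - 2) + a*(-3*z^2 - 40*z - 37) - z^3 - 21*z^2 - 71*z - 51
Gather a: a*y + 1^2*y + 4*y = a*y + 5*y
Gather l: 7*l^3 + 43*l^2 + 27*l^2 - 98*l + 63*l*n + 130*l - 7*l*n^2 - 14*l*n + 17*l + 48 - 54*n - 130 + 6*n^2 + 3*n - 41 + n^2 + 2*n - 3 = 7*l^3 + 70*l^2 + l*(-7*n^2 + 49*n + 49) + 7*n^2 - 49*n - 126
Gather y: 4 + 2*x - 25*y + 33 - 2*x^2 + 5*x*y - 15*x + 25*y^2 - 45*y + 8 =-2*x^2 - 13*x + 25*y^2 + y*(5*x - 70) + 45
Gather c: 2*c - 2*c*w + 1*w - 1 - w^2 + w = c*(2 - 2*w) - w^2 + 2*w - 1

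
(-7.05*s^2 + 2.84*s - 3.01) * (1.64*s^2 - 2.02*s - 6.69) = -11.562*s^4 + 18.8986*s^3 + 36.4913*s^2 - 12.9194*s + 20.1369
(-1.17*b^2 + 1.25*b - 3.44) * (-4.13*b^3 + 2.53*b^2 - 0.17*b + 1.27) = 4.8321*b^5 - 8.1226*b^4 + 17.5686*b^3 - 10.4016*b^2 + 2.1723*b - 4.3688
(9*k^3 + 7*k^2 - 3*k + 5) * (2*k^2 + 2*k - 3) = 18*k^5 + 32*k^4 - 19*k^3 - 17*k^2 + 19*k - 15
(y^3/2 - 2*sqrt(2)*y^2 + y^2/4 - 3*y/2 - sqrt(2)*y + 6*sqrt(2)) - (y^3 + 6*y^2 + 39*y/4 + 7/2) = -y^3/2 - 23*y^2/4 - 2*sqrt(2)*y^2 - 45*y/4 - sqrt(2)*y - 7/2 + 6*sqrt(2)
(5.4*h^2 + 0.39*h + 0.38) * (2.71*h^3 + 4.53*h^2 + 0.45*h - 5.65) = 14.634*h^5 + 25.5189*h^4 + 5.2265*h^3 - 28.6131*h^2 - 2.0325*h - 2.147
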